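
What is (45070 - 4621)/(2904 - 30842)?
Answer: -40449/27938 ≈ -1.4478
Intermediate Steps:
(45070 - 4621)/(2904 - 30842) = 40449/(-27938) = 40449*(-1/27938) = -40449/27938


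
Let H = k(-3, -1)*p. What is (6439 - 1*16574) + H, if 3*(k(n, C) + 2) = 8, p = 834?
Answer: -9579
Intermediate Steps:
k(n, C) = 2/3 (k(n, C) = -2 + (1/3)*8 = -2 + 8/3 = 2/3)
H = 556 (H = (2/3)*834 = 556)
(6439 - 1*16574) + H = (6439 - 1*16574) + 556 = (6439 - 16574) + 556 = -10135 + 556 = -9579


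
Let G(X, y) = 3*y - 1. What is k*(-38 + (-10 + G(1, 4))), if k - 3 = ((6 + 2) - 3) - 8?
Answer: 0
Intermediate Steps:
G(X, y) = -1 + 3*y
k = 0 (k = 3 + (((6 + 2) - 3) - 8) = 3 + ((8 - 3) - 8) = 3 + (5 - 8) = 3 - 3 = 0)
k*(-38 + (-10 + G(1, 4))) = 0*(-38 + (-10 + (-1 + 3*4))) = 0*(-38 + (-10 + (-1 + 12))) = 0*(-38 + (-10 + 11)) = 0*(-38 + 1) = 0*(-37) = 0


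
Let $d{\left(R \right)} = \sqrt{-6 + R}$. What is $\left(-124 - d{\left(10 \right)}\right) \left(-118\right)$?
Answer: $14868$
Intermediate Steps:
$\left(-124 - d{\left(10 \right)}\right) \left(-118\right) = \left(-124 - \sqrt{-6 + 10}\right) \left(-118\right) = \left(-124 - \sqrt{4}\right) \left(-118\right) = \left(-124 - 2\right) \left(-118\right) = \left(-126\right) \left(-118\right) = 14868$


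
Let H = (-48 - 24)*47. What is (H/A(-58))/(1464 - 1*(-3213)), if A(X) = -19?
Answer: 1128/29621 ≈ 0.038081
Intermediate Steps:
H = -3384 (H = -72*47 = -3384)
(H/A(-58))/(1464 - 1*(-3213)) = (-3384/(-19))/(1464 - 1*(-3213)) = (-3384*(-1/19))/(1464 + 3213) = (3384/19)/4677 = (3384/19)*(1/4677) = 1128/29621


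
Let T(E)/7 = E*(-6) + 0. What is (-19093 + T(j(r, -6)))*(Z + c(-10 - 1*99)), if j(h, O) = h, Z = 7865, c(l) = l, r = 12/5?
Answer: -744335564/5 ≈ -1.4887e+8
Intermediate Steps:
r = 12/5 (r = 12*(⅕) = 12/5 ≈ 2.4000)
T(E) = -42*E (T(E) = 7*(E*(-6) + 0) = 7*(-6*E + 0) = 7*(-6*E) = -42*E)
(-19093 + T(j(r, -6)))*(Z + c(-10 - 1*99)) = (-19093 - 42*12/5)*(7865 + (-10 - 1*99)) = (-19093 - 504/5)*(7865 + (-10 - 99)) = -95969*(7865 - 109)/5 = -95969/5*7756 = -744335564/5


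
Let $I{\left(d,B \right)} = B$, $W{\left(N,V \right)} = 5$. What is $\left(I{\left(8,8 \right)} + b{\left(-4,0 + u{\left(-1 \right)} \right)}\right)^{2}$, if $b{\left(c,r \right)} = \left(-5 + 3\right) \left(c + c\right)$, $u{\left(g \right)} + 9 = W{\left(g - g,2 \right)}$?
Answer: $576$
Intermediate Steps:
$u{\left(g \right)} = -4$ ($u{\left(g \right)} = -9 + 5 = -4$)
$b{\left(c,r \right)} = - 4 c$ ($b{\left(c,r \right)} = - 2 \cdot 2 c = - 4 c$)
$\left(I{\left(8,8 \right)} + b{\left(-4,0 + u{\left(-1 \right)} \right)}\right)^{2} = \left(8 - -16\right)^{2} = \left(8 + 16\right)^{2} = 24^{2} = 576$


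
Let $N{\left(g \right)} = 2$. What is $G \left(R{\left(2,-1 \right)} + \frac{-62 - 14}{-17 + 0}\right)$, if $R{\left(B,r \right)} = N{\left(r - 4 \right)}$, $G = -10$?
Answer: $- \frac{1100}{17} \approx -64.706$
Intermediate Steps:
$R{\left(B,r \right)} = 2$
$G \left(R{\left(2,-1 \right)} + \frac{-62 - 14}{-17 + 0}\right) = - 10 \left(2 + \frac{-62 - 14}{-17 + 0}\right) = - 10 \left(2 - \frac{76}{-17}\right) = - 10 \left(2 - - \frac{76}{17}\right) = - 10 \left(2 + \frac{76}{17}\right) = \left(-10\right) \frac{110}{17} = - \frac{1100}{17}$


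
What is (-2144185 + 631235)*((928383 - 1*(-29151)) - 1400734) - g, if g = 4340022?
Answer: 670535099978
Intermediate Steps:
(-2144185 + 631235)*((928383 - 1*(-29151)) - 1400734) - g = (-2144185 + 631235)*((928383 - 1*(-29151)) - 1400734) - 1*4340022 = -1512950*((928383 + 29151) - 1400734) - 4340022 = -1512950*(957534 - 1400734) - 4340022 = -1512950*(-443200) - 4340022 = 670539440000 - 4340022 = 670535099978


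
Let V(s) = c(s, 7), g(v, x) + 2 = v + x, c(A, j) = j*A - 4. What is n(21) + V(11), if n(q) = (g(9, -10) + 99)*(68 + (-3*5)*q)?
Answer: -23639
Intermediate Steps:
c(A, j) = -4 + A*j (c(A, j) = A*j - 4 = -4 + A*j)
g(v, x) = -2 + v + x (g(v, x) = -2 + (v + x) = -2 + v + x)
V(s) = -4 + 7*s (V(s) = -4 + s*7 = -4 + 7*s)
n(q) = 6528 - 1440*q (n(q) = ((-2 + 9 - 10) + 99)*(68 + (-3*5)*q) = (-3 + 99)*(68 - 15*q) = 96*(68 - 15*q) = 6528 - 1440*q)
n(21) + V(11) = (6528 - 1440*21) + (-4 + 7*11) = (6528 - 30240) + (-4 + 77) = -23712 + 73 = -23639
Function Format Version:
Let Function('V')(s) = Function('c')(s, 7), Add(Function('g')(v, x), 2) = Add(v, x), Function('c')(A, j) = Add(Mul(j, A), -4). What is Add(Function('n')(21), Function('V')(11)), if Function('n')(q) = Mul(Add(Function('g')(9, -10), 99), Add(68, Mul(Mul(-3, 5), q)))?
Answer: -23639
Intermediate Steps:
Function('c')(A, j) = Add(-4, Mul(A, j)) (Function('c')(A, j) = Add(Mul(A, j), -4) = Add(-4, Mul(A, j)))
Function('g')(v, x) = Add(-2, v, x) (Function('g')(v, x) = Add(-2, Add(v, x)) = Add(-2, v, x))
Function('V')(s) = Add(-4, Mul(7, s)) (Function('V')(s) = Add(-4, Mul(s, 7)) = Add(-4, Mul(7, s)))
Function('n')(q) = Add(6528, Mul(-1440, q)) (Function('n')(q) = Mul(Add(Add(-2, 9, -10), 99), Add(68, Mul(Mul(-3, 5), q))) = Mul(Add(-3, 99), Add(68, Mul(-15, q))) = Mul(96, Add(68, Mul(-15, q))) = Add(6528, Mul(-1440, q)))
Add(Function('n')(21), Function('V')(11)) = Add(Add(6528, Mul(-1440, 21)), Add(-4, Mul(7, 11))) = Add(Add(6528, -30240), Add(-4, 77)) = Add(-23712, 73) = -23639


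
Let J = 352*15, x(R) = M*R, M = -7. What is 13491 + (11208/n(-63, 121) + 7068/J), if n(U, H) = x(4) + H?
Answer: 185679339/13640 ≈ 13613.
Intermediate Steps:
x(R) = -7*R
n(U, H) = -28 + H (n(U, H) = -7*4 + H = -28 + H)
J = 5280
13491 + (11208/n(-63, 121) + 7068/J) = 13491 + (11208/(-28 + 121) + 7068/5280) = 13491 + (11208/93 + 7068*(1/5280)) = 13491 + (11208*(1/93) + 589/440) = 13491 + (3736/31 + 589/440) = 13491 + 1662099/13640 = 185679339/13640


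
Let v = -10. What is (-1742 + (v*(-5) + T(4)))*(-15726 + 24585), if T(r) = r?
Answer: -14953992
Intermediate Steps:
(-1742 + (v*(-5) + T(4)))*(-15726 + 24585) = (-1742 + (-10*(-5) + 4))*(-15726 + 24585) = (-1742 + (50 + 4))*8859 = (-1742 + 54)*8859 = -1688*8859 = -14953992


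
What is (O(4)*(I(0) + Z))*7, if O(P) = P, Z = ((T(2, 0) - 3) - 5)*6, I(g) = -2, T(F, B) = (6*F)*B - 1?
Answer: -1568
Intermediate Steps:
T(F, B) = -1 + 6*B*F (T(F, B) = 6*B*F - 1 = -1 + 6*B*F)
Z = -54 (Z = (((-1 + 6*0*2) - 3) - 5)*6 = (((-1 + 0) - 3) - 5)*6 = ((-1 - 3) - 5)*6 = (-4 - 5)*6 = -9*6 = -54)
(O(4)*(I(0) + Z))*7 = (4*(-2 - 54))*7 = (4*(-56))*7 = -224*7 = -1568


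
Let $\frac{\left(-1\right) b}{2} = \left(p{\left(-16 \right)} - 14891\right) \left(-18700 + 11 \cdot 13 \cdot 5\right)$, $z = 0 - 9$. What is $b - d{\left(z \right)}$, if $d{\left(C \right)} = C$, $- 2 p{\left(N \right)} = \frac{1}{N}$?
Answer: $- \frac{8570050191}{16} \approx -5.3563 \cdot 10^{8}$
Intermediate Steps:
$z = -9$ ($z = 0 - 9 = -9$)
$p{\left(N \right)} = - \frac{1}{2 N}$
$b = - \frac{8570050335}{16}$ ($b = - 2 \left(- \frac{1}{2 \left(-16\right)} - 14891\right) \left(-18700 + 11 \cdot 13 \cdot 5\right) = - 2 \left(\left(- \frac{1}{2}\right) \left(- \frac{1}{16}\right) - 14891\right) \left(-18700 + 143 \cdot 5\right) = - 2 \left(\frac{1}{32} - 14891\right) \left(-18700 + 715\right) = - 2 \left(\left(- \frac{476511}{32}\right) \left(-17985\right)\right) = \left(-2\right) \frac{8570050335}{32} = - \frac{8570050335}{16} \approx -5.3563 \cdot 10^{8}$)
$b - d{\left(z \right)} = - \frac{8570050335}{16} - -9 = - \frac{8570050335}{16} + 9 = - \frac{8570050191}{16}$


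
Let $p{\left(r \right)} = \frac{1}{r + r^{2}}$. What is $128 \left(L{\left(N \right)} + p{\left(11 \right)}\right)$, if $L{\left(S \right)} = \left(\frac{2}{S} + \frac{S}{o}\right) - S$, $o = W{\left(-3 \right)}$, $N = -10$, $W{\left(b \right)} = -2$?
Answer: $\frac{312736}{165} \approx 1895.4$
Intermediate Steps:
$o = -2$
$L{\left(S \right)} = \frac{2}{S} - \frac{3 S}{2}$ ($L{\left(S \right)} = \left(\frac{2}{S} + \frac{S}{-2}\right) - S = \left(\frac{2}{S} + S \left(- \frac{1}{2}\right)\right) - S = \left(\frac{2}{S} - \frac{S}{2}\right) - S = \frac{2}{S} - \frac{3 S}{2}$)
$128 \left(L{\left(N \right)} + p{\left(11 \right)}\right) = 128 \left(\left(\frac{2}{-10} - -15\right) + \frac{1}{11 \left(1 + 11\right)}\right) = 128 \left(\left(2 \left(- \frac{1}{10}\right) + 15\right) + \frac{1}{11 \cdot 12}\right) = 128 \left(\left(- \frac{1}{5} + 15\right) + \frac{1}{11} \cdot \frac{1}{12}\right) = 128 \left(\frac{74}{5} + \frac{1}{132}\right) = 128 \cdot \frac{9773}{660} = \frac{312736}{165}$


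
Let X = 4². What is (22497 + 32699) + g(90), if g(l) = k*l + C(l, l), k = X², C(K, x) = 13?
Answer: 78249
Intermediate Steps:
X = 16
k = 256 (k = 16² = 256)
g(l) = 13 + 256*l (g(l) = 256*l + 13 = 13 + 256*l)
(22497 + 32699) + g(90) = (22497 + 32699) + (13 + 256*90) = 55196 + (13 + 23040) = 55196 + 23053 = 78249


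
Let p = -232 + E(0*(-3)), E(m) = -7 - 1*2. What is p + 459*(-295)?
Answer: -135646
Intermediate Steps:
E(m) = -9 (E(m) = -7 - 2 = -9)
p = -241 (p = -232 - 9 = -241)
p + 459*(-295) = -241 + 459*(-295) = -241 - 135405 = -135646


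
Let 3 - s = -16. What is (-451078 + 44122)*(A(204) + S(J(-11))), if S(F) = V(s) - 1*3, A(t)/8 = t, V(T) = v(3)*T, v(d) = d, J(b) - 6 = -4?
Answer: -686127816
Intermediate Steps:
s = 19 (s = 3 - 1*(-16) = 3 + 16 = 19)
J(b) = 2 (J(b) = 6 - 4 = 2)
V(T) = 3*T
A(t) = 8*t
S(F) = 54 (S(F) = 3*19 - 1*3 = 57 - 3 = 54)
(-451078 + 44122)*(A(204) + S(J(-11))) = (-451078 + 44122)*(8*204 + 54) = -406956*(1632 + 54) = -406956*1686 = -686127816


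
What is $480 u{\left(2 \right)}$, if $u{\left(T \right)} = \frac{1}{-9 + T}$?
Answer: $- \frac{480}{7} \approx -68.571$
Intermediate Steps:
$480 u{\left(2 \right)} = \frac{480}{-9 + 2} = \frac{480}{-7} = 480 \left(- \frac{1}{7}\right) = - \frac{480}{7}$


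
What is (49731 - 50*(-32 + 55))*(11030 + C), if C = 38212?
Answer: 2392225602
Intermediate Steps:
(49731 - 50*(-32 + 55))*(11030 + C) = (49731 - 50*(-32 + 55))*(11030 + 38212) = (49731 - 50*23)*49242 = (49731 - 1150)*49242 = 48581*49242 = 2392225602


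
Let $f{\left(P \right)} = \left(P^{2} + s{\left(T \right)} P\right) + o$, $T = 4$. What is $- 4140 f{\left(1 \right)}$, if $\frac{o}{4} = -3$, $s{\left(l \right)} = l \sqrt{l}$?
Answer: $12420$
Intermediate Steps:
$s{\left(l \right)} = l^{\frac{3}{2}}$
$o = -12$ ($o = 4 \left(-3\right) = -12$)
$f{\left(P \right)} = -12 + P^{2} + 8 P$ ($f{\left(P \right)} = \left(P^{2} + 4^{\frac{3}{2}} P\right) - 12 = \left(P^{2} + 8 P\right) - 12 = -12 + P^{2} + 8 P$)
$- 4140 f{\left(1 \right)} = - 4140 \left(-12 + 1^{2} + 8 \cdot 1\right) = - 4140 \left(-12 + 1 + 8\right) = \left(-4140\right) \left(-3\right) = 12420$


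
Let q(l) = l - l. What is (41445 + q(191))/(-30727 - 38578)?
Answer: -8289/13861 ≈ -0.59801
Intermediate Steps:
q(l) = 0
(41445 + q(191))/(-30727 - 38578) = (41445 + 0)/(-30727 - 38578) = 41445/(-69305) = 41445*(-1/69305) = -8289/13861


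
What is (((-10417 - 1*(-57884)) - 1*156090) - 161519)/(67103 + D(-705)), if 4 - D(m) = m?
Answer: -135071/33906 ≈ -3.9837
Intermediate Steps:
D(m) = 4 - m
(((-10417 - 1*(-57884)) - 1*156090) - 161519)/(67103 + D(-705)) = (((-10417 - 1*(-57884)) - 1*156090) - 161519)/(67103 + (4 - 1*(-705))) = (((-10417 + 57884) - 156090) - 161519)/(67103 + (4 + 705)) = ((47467 - 156090) - 161519)/(67103 + 709) = (-108623 - 161519)/67812 = -270142*1/67812 = -135071/33906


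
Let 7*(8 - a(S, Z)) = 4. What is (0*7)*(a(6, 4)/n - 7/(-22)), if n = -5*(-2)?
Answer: 0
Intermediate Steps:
a(S, Z) = 52/7 (a(S, Z) = 8 - 1/7*4 = 8 - 4/7 = 52/7)
n = 10
(0*7)*(a(6, 4)/n - 7/(-22)) = (0*7)*((52/7)/10 - 7/(-22)) = 0*((52/7)*(1/10) - 7*(-1/22)) = 0*(26/35 + 7/22) = 0*(817/770) = 0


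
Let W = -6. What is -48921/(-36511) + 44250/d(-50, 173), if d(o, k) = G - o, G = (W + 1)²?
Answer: 21590411/36511 ≈ 591.34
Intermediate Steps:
G = 25 (G = (-6 + 1)² = (-5)² = 25)
d(o, k) = 25 - o
-48921/(-36511) + 44250/d(-50, 173) = -48921/(-36511) + 44250/(25 - 1*(-50)) = -48921*(-1/36511) + 44250/(25 + 50) = 48921/36511 + 44250/75 = 48921/36511 + 44250*(1/75) = 48921/36511 + 590 = 21590411/36511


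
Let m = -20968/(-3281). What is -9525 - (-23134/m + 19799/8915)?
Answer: -552124284011/93464860 ≈ -5907.3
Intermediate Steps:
m = 20968/3281 (m = -20968*(-1/3281) = 20968/3281 ≈ 6.3907)
-9525 - (-23134/m + 19799/8915) = -9525 - (-23134/20968/3281 + 19799/8915) = -9525 - (-23134*3281/20968 + 19799*(1/8915)) = -9525 - (-37951327/10484 + 19799/8915) = -9525 - 1*(-338128507489/93464860) = -9525 + 338128507489/93464860 = -552124284011/93464860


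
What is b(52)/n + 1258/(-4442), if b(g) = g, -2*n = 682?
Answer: -329981/757361 ≈ -0.43570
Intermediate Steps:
n = -341 (n = -1/2*682 = -341)
b(52)/n + 1258/(-4442) = 52/(-341) + 1258/(-4442) = 52*(-1/341) + 1258*(-1/4442) = -52/341 - 629/2221 = -329981/757361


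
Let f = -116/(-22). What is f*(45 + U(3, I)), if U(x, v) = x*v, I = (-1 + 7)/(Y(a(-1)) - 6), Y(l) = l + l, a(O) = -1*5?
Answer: 10179/44 ≈ 231.34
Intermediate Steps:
a(O) = -5
Y(l) = 2*l
I = -3/8 (I = (-1 + 7)/(2*(-5) - 6) = 6/(-10 - 6) = 6/(-16) = 6*(-1/16) = -3/8 ≈ -0.37500)
f = 58/11 (f = -116*(-1/22) = 58/11 ≈ 5.2727)
U(x, v) = v*x
f*(45 + U(3, I)) = 58*(45 - 3/8*3)/11 = 58*(45 - 9/8)/11 = (58/11)*(351/8) = 10179/44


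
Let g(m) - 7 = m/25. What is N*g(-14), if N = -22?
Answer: -3542/25 ≈ -141.68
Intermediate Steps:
g(m) = 7 + m/25
N*g(-14) = -22*(7 + (1/25)*(-14)) = -22*(7 - 14/25) = -22*161/25 = -3542/25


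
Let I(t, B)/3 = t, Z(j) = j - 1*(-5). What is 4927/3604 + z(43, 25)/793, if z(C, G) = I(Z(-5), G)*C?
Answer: 4927/3604 ≈ 1.3671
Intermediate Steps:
Z(j) = 5 + j (Z(j) = j + 5 = 5 + j)
I(t, B) = 3*t
z(C, G) = 0 (z(C, G) = (3*(5 - 5))*C = (3*0)*C = 0*C = 0)
4927/3604 + z(43, 25)/793 = 4927/3604 + 0/793 = 4927*(1/3604) + 0*(1/793) = 4927/3604 + 0 = 4927/3604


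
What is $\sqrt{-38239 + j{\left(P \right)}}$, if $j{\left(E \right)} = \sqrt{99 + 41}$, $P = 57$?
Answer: $\sqrt{-38239 + 2 \sqrt{35}} \approx 195.52 i$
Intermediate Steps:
$j{\left(E \right)} = 2 \sqrt{35}$ ($j{\left(E \right)} = \sqrt{140} = 2 \sqrt{35}$)
$\sqrt{-38239 + j{\left(P \right)}} = \sqrt{-38239 + 2 \sqrt{35}}$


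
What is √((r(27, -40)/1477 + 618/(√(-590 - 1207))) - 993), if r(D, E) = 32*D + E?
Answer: √(-776818965182449 - 269187589426*I*√1797)/884723 ≈ 0.23138 - 31.504*I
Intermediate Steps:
r(D, E) = E + 32*D
√((r(27, -40)/1477 + 618/(√(-590 - 1207))) - 993) = √(((-40 + 32*27)/1477 + 618/(√(-590 - 1207))) - 993) = √(((-40 + 864)*(1/1477) + 618/(√(-1797))) - 993) = √((824*(1/1477) + 618/((I*√1797))) - 993) = √((824/1477 + 618*(-I*√1797/1797)) - 993) = √((824/1477 - 206*I*√1797/599) - 993) = √(-1465837/1477 - 206*I*√1797/599)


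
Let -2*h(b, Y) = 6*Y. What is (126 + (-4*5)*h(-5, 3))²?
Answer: 93636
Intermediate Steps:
h(b, Y) = -3*Y
(126 + (-4*5)*h(-5, 3))² = (126 + (-4*5)*(-3*3))² = (126 - 20*(-9))² = (126 + 180)² = 306² = 93636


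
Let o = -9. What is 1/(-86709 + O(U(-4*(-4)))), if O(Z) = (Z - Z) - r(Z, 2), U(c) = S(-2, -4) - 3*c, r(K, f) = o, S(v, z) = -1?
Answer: -1/86700 ≈ -1.1534e-5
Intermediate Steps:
r(K, f) = -9
U(c) = -1 - 3*c
O(Z) = 9 (O(Z) = (Z - Z) - 1*(-9) = 0 + 9 = 9)
1/(-86709 + O(U(-4*(-4)))) = 1/(-86709 + 9) = 1/(-86700) = -1/86700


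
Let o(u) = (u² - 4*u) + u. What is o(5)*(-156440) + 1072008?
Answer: -492392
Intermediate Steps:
o(u) = u² - 3*u
o(5)*(-156440) + 1072008 = (5*(-3 + 5))*(-156440) + 1072008 = (5*2)*(-156440) + 1072008 = 10*(-156440) + 1072008 = -1564400 + 1072008 = -492392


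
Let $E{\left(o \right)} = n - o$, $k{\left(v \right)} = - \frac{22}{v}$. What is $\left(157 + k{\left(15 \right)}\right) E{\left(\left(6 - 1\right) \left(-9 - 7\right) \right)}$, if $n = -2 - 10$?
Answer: $\frac{158644}{15} \approx 10576.0$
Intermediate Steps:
$n = -12$ ($n = -2 - 10 = -12$)
$E{\left(o \right)} = -12 - o$
$\left(157 + k{\left(15 \right)}\right) E{\left(\left(6 - 1\right) \left(-9 - 7\right) \right)} = \left(157 - \frac{22}{15}\right) \left(-12 - \left(6 - 1\right) \left(-9 - 7\right)\right) = \left(157 - \frac{22}{15}\right) \left(-12 - 5 \left(-16\right)\right) = \left(157 - \frac{22}{15}\right) \left(-12 - -80\right) = \frac{2333 \left(-12 + 80\right)}{15} = \frac{2333}{15} \cdot 68 = \frac{158644}{15}$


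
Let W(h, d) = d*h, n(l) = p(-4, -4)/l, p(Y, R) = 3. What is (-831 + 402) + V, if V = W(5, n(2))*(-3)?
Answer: -903/2 ≈ -451.50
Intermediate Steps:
n(l) = 3/l
V = -45/2 (V = ((3/2)*5)*(-3) = (15/2)*(-3) = -45/2 ≈ -22.500)
(-831 + 402) + V = (-831 + 402) - 45/2 = -429 - 45/2 = -903/2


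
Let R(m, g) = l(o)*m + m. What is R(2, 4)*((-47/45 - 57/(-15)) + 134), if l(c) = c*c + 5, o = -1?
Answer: 86156/45 ≈ 1914.6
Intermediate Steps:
l(c) = 5 + c**2 (l(c) = c**2 + 5 = 5 + c**2)
R(m, g) = 7*m (R(m, g) = (5 + (-1)**2)*m + m = (5 + 1)*m + m = 6*m + m = 7*m)
R(2, 4)*((-47/45 - 57/(-15)) + 134) = (7*2)*((-47/45 - 57/(-15)) + 134) = 14*((-47*1/45 - 57*(-1/15)) + 134) = 14*((-47/45 + 19/5) + 134) = 14*(124/45 + 134) = 14*(6154/45) = 86156/45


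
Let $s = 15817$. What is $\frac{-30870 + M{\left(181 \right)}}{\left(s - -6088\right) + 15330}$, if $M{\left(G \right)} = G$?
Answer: $- \frac{30689}{37235} \approx -0.8242$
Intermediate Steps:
$\frac{-30870 + M{\left(181 \right)}}{\left(s - -6088\right) + 15330} = \frac{-30870 + 181}{\left(15817 - -6088\right) + 15330} = - \frac{30689}{\left(15817 + 6088\right) + 15330} = - \frac{30689}{21905 + 15330} = - \frac{30689}{37235}$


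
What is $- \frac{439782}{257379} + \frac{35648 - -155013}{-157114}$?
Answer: $- \frac{39389348889}{13479281402} \approx -2.9222$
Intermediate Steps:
$- \frac{439782}{257379} + \frac{35648 - -155013}{-157114} = \left(-439782\right) \frac{1}{257379} + \left(35648 + 155013\right) \left(- \frac{1}{157114}\right) = - \frac{146594}{85793} + 190661 \left(- \frac{1}{157114}\right) = - \frac{146594}{85793} - \frac{190661}{157114} = - \frac{39389348889}{13479281402}$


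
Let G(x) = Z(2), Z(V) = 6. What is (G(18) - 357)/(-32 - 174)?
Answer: 351/206 ≈ 1.7039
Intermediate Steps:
G(x) = 6
(G(18) - 357)/(-32 - 174) = (6 - 357)/(-32 - 174) = -351/(-206) = -351*(-1/206) = 351/206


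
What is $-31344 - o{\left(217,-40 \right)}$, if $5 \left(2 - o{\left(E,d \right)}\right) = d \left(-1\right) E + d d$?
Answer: $-29290$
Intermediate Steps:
$o{\left(E,d \right)} = 2 - \frac{d^{2}}{5} + \frac{E d}{5}$ ($o{\left(E,d \right)} = 2 - \frac{d \left(-1\right) E + d d}{5} = 2 - \frac{- d E + d^{2}}{5} = 2 - \frac{- E d + d^{2}}{5} = 2 - \frac{d^{2} - E d}{5} = 2 + \left(- \frac{d^{2}}{5} + \frac{E d}{5}\right) = 2 - \frac{d^{2}}{5} + \frac{E d}{5}$)
$-31344 - o{\left(217,-40 \right)} = -31344 - \left(2 - \frac{\left(-40\right)^{2}}{5} + \frac{1}{5} \cdot 217 \left(-40\right)\right) = -31344 - \left(2 - 320 - 1736\right) = -31344 - -2054 = -31344 + 2054 = -29290$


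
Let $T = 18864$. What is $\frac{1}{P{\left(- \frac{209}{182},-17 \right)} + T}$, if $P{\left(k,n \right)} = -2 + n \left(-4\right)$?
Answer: $\frac{1}{18930} \approx 5.2826 \cdot 10^{-5}$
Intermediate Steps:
$P{\left(k,n \right)} = -2 - 4 n$
$\frac{1}{P{\left(- \frac{209}{182},-17 \right)} + T} = \frac{1}{\left(-2 - -68\right) + 18864} = \frac{1}{\left(-2 + 68\right) + 18864} = \frac{1}{66 + 18864} = \frac{1}{18930}$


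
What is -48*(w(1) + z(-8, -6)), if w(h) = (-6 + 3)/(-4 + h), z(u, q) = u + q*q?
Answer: -1392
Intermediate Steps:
z(u, q) = u + q**2
w(h) = -3/(-4 + h)
-48*(w(1) + z(-8, -6)) = -48*(-3/(-4 + 1) + (-8 + (-6)**2)) = -48*(-3/(-3) + (-8 + 36)) = -48*(-3*(-1/3) + 28) = -48*(1 + 28) = -48*29 = -1392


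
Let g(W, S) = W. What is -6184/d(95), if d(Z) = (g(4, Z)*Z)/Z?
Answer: -1546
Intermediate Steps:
d(Z) = 4 (d(Z) = (4*Z)/Z = 4)
-6184/d(95) = -6184/4 = -6184*1/4 = -1546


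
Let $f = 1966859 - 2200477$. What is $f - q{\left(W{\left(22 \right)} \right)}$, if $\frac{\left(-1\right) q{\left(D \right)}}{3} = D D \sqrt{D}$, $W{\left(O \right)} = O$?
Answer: $-233618 + 1452 \sqrt{22} \approx -2.2681 \cdot 10^{5}$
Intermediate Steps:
$q{\left(D \right)} = - 3 D^{\frac{5}{2}}$ ($q{\left(D \right)} = - 3 D D \sqrt{D} = - 3 D^{2} \sqrt{D} = - 3 D^{\frac{5}{2}}$)
$f = -233618$
$f - q{\left(W{\left(22 \right)} \right)} = -233618 - - 3 \cdot 22^{\frac{5}{2}} = -233618 - - 3 \cdot 484 \sqrt{22} = -233618 - - 1452 \sqrt{22} = -233618 + 1452 \sqrt{22}$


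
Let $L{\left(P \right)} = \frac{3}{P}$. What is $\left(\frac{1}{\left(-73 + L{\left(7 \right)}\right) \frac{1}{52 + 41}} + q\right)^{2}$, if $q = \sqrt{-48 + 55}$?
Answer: $\frac{2230249}{258064} - \frac{651 \sqrt{7}}{254} \approx 1.8612$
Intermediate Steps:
$q = \sqrt{7} \approx 2.6458$
$\left(\frac{1}{\left(-73 + L{\left(7 \right)}\right) \frac{1}{52 + 41}} + q\right)^{2} = \left(\frac{1}{\left(-73 + \frac{3}{7}\right) \frac{1}{52 + 41}} + \sqrt{7}\right)^{2} = \left(\frac{1}{\left(-73 + 3 \cdot \frac{1}{7}\right) \frac{1}{93}} + \sqrt{7}\right)^{2} = \left(\frac{1}{\left(-73 + \frac{3}{7}\right) \frac{1}{93}} + \sqrt{7}\right)^{2} = \left(\frac{1}{\left(- \frac{508}{7}\right) \frac{1}{93}} + \sqrt{7}\right)^{2} = \left(\frac{1}{- \frac{508}{651}} + \sqrt{7}\right)^{2} = \left(- \frac{651}{508} + \sqrt{7}\right)^{2}$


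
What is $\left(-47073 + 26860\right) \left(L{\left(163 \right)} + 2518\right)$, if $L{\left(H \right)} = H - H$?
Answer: $-50896334$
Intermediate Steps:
$L{\left(H \right)} = 0$
$\left(-47073 + 26860\right) \left(L{\left(163 \right)} + 2518\right) = \left(-47073 + 26860\right) \left(0 + 2518\right) = \left(-20213\right) 2518 = -50896334$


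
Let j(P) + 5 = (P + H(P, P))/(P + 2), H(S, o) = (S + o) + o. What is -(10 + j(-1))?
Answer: -1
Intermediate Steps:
H(S, o) = S + 2*o
j(P) = -5 + 4*P/(2 + P) (j(P) = -5 + (P + (P + 2*P))/(P + 2) = -5 + (P + 3*P)/(2 + P) = -5 + (4*P)/(2 + P) = -5 + 4*P/(2 + P))
-(10 + j(-1)) = -(10 + (-10 - 1*(-1))/(2 - 1)) = -(10 + (-10 + 1)/1) = -(10 + 1*(-9)) = -(10 - 9) = -1*1 = -1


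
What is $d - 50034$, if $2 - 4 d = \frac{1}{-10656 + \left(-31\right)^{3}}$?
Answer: $- \frac{8094819897}{161788} \approx -50034.0$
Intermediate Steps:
$d = \frac{80895}{161788}$ ($d = \frac{1}{2} - \frac{1}{4 \left(-10656 + \left(-31\right)^{3}\right)} = \frac{1}{2} - \frac{1}{4 \left(-10656 - 29791\right)} = \frac{1}{2} - \frac{1}{4 \left(-40447\right)} = \frac{1}{2} - - \frac{1}{161788} = \frac{1}{2} + \frac{1}{161788} = \frac{80895}{161788} \approx 0.50001$)
$d - 50034 = \frac{80895}{161788} - 50034 = - \frac{8094819897}{161788}$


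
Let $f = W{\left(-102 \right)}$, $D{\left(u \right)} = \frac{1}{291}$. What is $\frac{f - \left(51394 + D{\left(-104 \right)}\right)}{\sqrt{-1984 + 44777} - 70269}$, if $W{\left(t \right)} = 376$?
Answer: $\frac{347743456097}{478955888096} + \frac{14846239 \sqrt{42793}}{1436867664288} \approx 0.72818$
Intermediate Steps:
$D{\left(u \right)} = \frac{1}{291}$
$f = 376$
$\frac{f - \left(51394 + D{\left(-104 \right)}\right)}{\sqrt{-1984 + 44777} - 70269} = \frac{376 - \frac{14955655}{291}}{\sqrt{-1984 + 44777} - 70269} = \frac{376 - \frac{14955655}{291}}{\sqrt{42793} - 70269} = \frac{376 - \frac{14955655}{291}}{-70269 + \sqrt{42793}} = - \frac{14846239}{291 \left(-70269 + \sqrt{42793}\right)}$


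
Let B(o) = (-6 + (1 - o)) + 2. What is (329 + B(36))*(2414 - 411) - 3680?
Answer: 577190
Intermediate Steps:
B(o) = -3 - o (B(o) = (-5 - o) + 2 = -3 - o)
(329 + B(36))*(2414 - 411) - 3680 = (329 + (-3 - 1*36))*(2414 - 411) - 3680 = (329 + (-3 - 36))*2003 - 3680 = (329 - 39)*2003 - 3680 = 290*2003 - 3680 = 580870 - 3680 = 577190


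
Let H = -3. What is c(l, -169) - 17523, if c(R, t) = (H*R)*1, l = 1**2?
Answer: -17526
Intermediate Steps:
l = 1
c(R, t) = -3*R (c(R, t) = -3*R*1 = -3*R)
c(l, -169) - 17523 = -3*1 - 17523 = -3 - 17523 = -17526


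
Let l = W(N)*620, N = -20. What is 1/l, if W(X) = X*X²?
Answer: -1/4960000 ≈ -2.0161e-7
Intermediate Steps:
W(X) = X³
l = -4960000 (l = (-20)³*620 = -8000*620 = -4960000)
1/l = 1/(-4960000) = -1/4960000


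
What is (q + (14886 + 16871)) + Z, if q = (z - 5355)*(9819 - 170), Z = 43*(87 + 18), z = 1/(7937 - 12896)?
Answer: -256053625606/4959 ≈ -5.1634e+7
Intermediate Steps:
z = -1/4959 (z = 1/(-4959) = -1/4959 ≈ -0.00020165)
Z = 4515 (Z = 43*105 = 4515)
q = -256233498454/4959 (q = (-1/4959 - 5355)*(9819 - 170) = -26555446/4959*9649 = -256233498454/4959 ≈ -5.1670e+7)
(q + (14886 + 16871)) + Z = (-256233498454/4959 + (14886 + 16871)) + 4515 = (-256233498454/4959 + 31757) + 4515 = -256076015491/4959 + 4515 = -256053625606/4959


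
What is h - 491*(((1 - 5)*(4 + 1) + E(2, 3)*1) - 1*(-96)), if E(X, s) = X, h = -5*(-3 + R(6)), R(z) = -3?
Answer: -38268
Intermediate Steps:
h = 30 (h = -5*(-3 - 3) = -5*(-6) = 30)
h - 491*(((1 - 5)*(4 + 1) + E(2, 3)*1) - 1*(-96)) = 30 - 491*(((1 - 5)*(4 + 1) + 2*1) - 1*(-96)) = 30 - 491*((-4*5 + 2) + 96) = 30 - 491*((-20 + 2) + 96) = 30 - 491*(-18 + 96) = 30 - 491*78 = 30 - 38298 = -38268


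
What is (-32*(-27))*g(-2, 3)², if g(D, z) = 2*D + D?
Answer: 31104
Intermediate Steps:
g(D, z) = 3*D
(-32*(-27))*g(-2, 3)² = (-32*(-27))*(3*(-2))² = 864*(-6)² = 864*36 = 31104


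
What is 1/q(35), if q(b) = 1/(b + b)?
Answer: 70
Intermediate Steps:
q(b) = 1/(2*b)
1/q(35) = 1/((½)/35) = 1/((½)*(1/35)) = 1/(1/70) = 70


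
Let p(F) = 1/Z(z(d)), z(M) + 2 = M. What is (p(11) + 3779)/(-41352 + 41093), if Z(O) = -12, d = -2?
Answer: -45347/3108 ≈ -14.590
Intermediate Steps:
z(M) = -2 + M
p(F) = -1/12 (p(F) = 1/(-12) = -1/12)
(p(11) + 3779)/(-41352 + 41093) = (-1/12 + 3779)/(-41352 + 41093) = (45347/12)/(-259) = (45347/12)*(-1/259) = -45347/3108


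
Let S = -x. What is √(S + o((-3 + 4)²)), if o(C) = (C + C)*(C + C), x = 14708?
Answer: 4*I*√919 ≈ 121.26*I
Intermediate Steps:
o(C) = 4*C² (o(C) = (2*C)*(2*C) = 4*C²)
S = -14708 (S = -1*14708 = -14708)
√(S + o((-3 + 4)²)) = √(-14708 + 4*((-3 + 4)²)²) = √(-14708 + 4*(1²)²) = √(-14708 + 4*1²) = √(-14708 + 4*1) = √(-14708 + 4) = √(-14704) = 4*I*√919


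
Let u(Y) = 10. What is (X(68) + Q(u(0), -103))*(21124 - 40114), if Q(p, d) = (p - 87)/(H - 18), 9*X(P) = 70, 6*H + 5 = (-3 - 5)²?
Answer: -2287240/7 ≈ -3.2675e+5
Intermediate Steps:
H = 59/6 (H = -⅚ + (-3 - 5)²/6 = -⅚ + (⅙)*(-8)² = -⅚ + (⅙)*64 = -⅚ + 32/3 = 59/6 ≈ 9.8333)
X(P) = 70/9 (X(P) = (⅑)*70 = 70/9)
Q(p, d) = 522/49 - 6*p/49 (Q(p, d) = (p - 87)/(59/6 - 18) = (-87 + p)/(-49/6) = (-87 + p)*(-6/49) = 522/49 - 6*p/49)
(X(68) + Q(u(0), -103))*(21124 - 40114) = (70/9 + (522/49 - 6/49*10))*(21124 - 40114) = (70/9 + (522/49 - 60/49))*(-18990) = (70/9 + 66/7)*(-18990) = (1084/63)*(-18990) = -2287240/7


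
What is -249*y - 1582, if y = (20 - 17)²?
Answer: -3823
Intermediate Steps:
y = 9 (y = 3² = 9)
-249*y - 1582 = -249*9 - 1582 = -2241 - 1582 = -3823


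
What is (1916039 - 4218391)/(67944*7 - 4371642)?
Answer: 1151176/1948017 ≈ 0.59095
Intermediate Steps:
(1916039 - 4218391)/(67944*7 - 4371642) = -2302352/(475608 - 4371642) = -2302352/(-3896034) = -2302352*(-1/3896034) = 1151176/1948017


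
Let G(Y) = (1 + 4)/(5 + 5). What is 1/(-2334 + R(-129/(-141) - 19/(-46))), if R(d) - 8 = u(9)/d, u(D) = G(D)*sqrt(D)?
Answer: -957/2224901 ≈ -0.00043013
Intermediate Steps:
G(Y) = 1/2 (G(Y) = 5/10 = 5*(1/10) = 1/2)
u(D) = sqrt(D)/2
R(d) = 8 + 3/(2*d) (R(d) = 8 + (sqrt(9)/2)/d = 8 + ((1/2)*3)/d = 8 + 3/(2*d))
1/(-2334 + R(-129/(-141) - 19/(-46))) = 1/(-2334 + (8 + 3/(2*(-129/(-141) - 19/(-46))))) = 1/(-2334 + (8 + 3/(2*(-129*(-1/141) - 19*(-1/46))))) = 1/(-2334 + (8 + 3/(2*(43/47 + 19/46)))) = 1/(-2334 + (8 + 3/(2*(2871/2162)))) = 1/(-2334 + (8 + (3/2)*(2162/2871))) = 1/(-2334 + (8 + 1081/957)) = 1/(-2334 + 8737/957) = 1/(-2224901/957) = -957/2224901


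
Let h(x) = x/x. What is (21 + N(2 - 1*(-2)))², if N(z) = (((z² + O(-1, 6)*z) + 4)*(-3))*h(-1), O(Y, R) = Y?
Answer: 729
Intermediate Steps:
h(x) = 1
N(z) = -12 - 3*z² + 3*z (N(z) = (((z² - z) + 4)*(-3))*1 = ((4 + z² - z)*(-3))*1 = (-12 - 3*z² + 3*z)*1 = -12 - 3*z² + 3*z)
(21 + N(2 - 1*(-2)))² = (21 + (-12 - 3*(2 - 1*(-2))² + 3*(2 - 1*(-2))))² = (21 + (-12 - 3*(2 + 2)² + 3*(2 + 2)))² = (21 + (-12 - 3*4² + 3*4))² = (21 + (-12 - 3*16 + 12))² = (21 + (-12 - 48 + 12))² = (21 - 48)² = (-27)² = 729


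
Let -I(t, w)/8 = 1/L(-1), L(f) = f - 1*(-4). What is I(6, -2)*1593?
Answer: -4248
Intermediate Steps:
L(f) = 4 + f (L(f) = f + 4 = 4 + f)
I(t, w) = -8/3 (I(t, w) = -8/(4 - 1) = -8/3)
I(6, -2)*1593 = -8/3*1593 = -4248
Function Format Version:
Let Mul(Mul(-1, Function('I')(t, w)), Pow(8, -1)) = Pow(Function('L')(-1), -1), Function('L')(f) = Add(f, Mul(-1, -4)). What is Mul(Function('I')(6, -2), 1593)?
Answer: -4248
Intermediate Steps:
Function('L')(f) = Add(4, f) (Function('L')(f) = Add(f, 4) = Add(4, f))
Function('I')(t, w) = Rational(-8, 3) (Function('I')(t, w) = Mul(-8, Pow(Add(4, -1), -1)) = Mul(-8, Pow(3, -1)) = Mul(-8, Rational(1, 3)) = Rational(-8, 3))
Mul(Function('I')(6, -2), 1593) = Mul(Rational(-8, 3), 1593) = -4248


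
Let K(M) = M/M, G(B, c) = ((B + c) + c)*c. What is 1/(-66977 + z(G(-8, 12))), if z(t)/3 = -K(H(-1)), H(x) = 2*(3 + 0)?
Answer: -1/66980 ≈ -1.4930e-5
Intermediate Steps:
H(x) = 6 (H(x) = 2*3 = 6)
G(B, c) = c*(B + 2*c) (G(B, c) = (B + 2*c)*c = c*(B + 2*c))
K(M) = 1
z(t) = -3 (z(t) = 3*(-1*1) = 3*(-1) = -3)
1/(-66977 + z(G(-8, 12))) = 1/(-66977 - 3) = 1/(-66980) = -1/66980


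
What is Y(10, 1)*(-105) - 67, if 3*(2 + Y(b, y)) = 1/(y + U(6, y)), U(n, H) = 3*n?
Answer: 2682/19 ≈ 141.16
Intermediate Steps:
Y(b, y) = -2 + 1/(3*(18 + y)) (Y(b, y) = -2 + 1/(3*(y + 3*6)) = -2 + 1/(3*(y + 18)) = -2 + 1/(3*(18 + y)))
Y(10, 1)*(-105) - 67 = ((-107 - 6*1)/(3*(18 + 1)))*(-105) - 67 = ((1/3)*(-107 - 6)/19)*(-105) - 67 = ((1/3)*(1/19)*(-113))*(-105) - 67 = -113/57*(-105) - 67 = 3955/19 - 67 = 2682/19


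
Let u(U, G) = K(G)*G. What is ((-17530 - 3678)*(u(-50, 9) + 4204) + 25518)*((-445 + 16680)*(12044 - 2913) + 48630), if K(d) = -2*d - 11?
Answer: -12396726652554790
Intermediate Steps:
K(d) = -11 - 2*d
u(U, G) = G*(-11 - 2*G) (u(U, G) = (-11 - 2*G)*G = G*(-11 - 2*G))
((-17530 - 3678)*(u(-50, 9) + 4204) + 25518)*((-445 + 16680)*(12044 - 2913) + 48630) = ((-17530 - 3678)*(-1*9*(11 + 2*9) + 4204) + 25518)*((-445 + 16680)*(12044 - 2913) + 48630) = (-21208*(-1*9*(11 + 18) + 4204) + 25518)*(16235*9131 + 48630) = (-21208*(-1*9*29 + 4204) + 25518)*(148241785 + 48630) = (-21208*(-261 + 4204) + 25518)*148290415 = (-21208*3943 + 25518)*148290415 = (-83623144 + 25518)*148290415 = -83597626*148290415 = -12396726652554790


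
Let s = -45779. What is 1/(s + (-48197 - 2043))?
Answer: -1/96019 ≈ -1.0415e-5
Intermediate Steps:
1/(s + (-48197 - 2043)) = 1/(-45779 + (-48197 - 2043)) = 1/(-45779 - 50240) = 1/(-96019) = -1/96019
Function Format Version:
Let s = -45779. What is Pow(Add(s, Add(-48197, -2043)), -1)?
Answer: Rational(-1, 96019) ≈ -1.0415e-5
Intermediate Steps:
Pow(Add(s, Add(-48197, -2043)), -1) = Pow(Add(-45779, Add(-48197, -2043)), -1) = Pow(Add(-45779, -50240), -1) = Pow(-96019, -1) = Rational(-1, 96019)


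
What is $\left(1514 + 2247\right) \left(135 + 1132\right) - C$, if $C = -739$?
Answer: $4765926$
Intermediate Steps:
$\left(1514 + 2247\right) \left(135 + 1132\right) - C = \left(1514 + 2247\right) \left(135 + 1132\right) - -739 = 3761 \cdot 1267 + 739 = 4765187 + 739 = 4765926$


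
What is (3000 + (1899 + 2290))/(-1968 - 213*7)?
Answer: -7189/3459 ≈ -2.0783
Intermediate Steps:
(3000 + (1899 + 2290))/(-1968 - 213*7) = (3000 + 4189)/(-1968 - 1491) = 7189/(-3459) = 7189*(-1/3459) = -7189/3459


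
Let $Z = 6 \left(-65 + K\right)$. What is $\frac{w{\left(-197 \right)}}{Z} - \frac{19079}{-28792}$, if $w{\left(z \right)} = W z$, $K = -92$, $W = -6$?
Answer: $- \frac{2676621}{4520344} \approx -0.59213$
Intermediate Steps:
$w{\left(z \right)} = - 6 z$
$Z = -942$ ($Z = 6 \left(-65 - 92\right) = 6 \left(-157\right) = -942$)
$\frac{w{\left(-197 \right)}}{Z} - \frac{19079}{-28792} = \frac{\left(-6\right) \left(-197\right)}{-942} - \frac{19079}{-28792} = 1182 \left(- \frac{1}{942}\right) - - \frac{19079}{28792} = - \frac{197}{157} + \frac{19079}{28792} = - \frac{2676621}{4520344}$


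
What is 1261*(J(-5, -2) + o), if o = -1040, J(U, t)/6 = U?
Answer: -1349270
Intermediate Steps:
J(U, t) = 6*U
1261*(J(-5, -2) + o) = 1261*(6*(-5) - 1040) = 1261*(-30 - 1040) = 1261*(-1070) = -1349270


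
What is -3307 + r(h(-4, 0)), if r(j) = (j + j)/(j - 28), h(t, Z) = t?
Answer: -13227/4 ≈ -3306.8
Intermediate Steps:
r(j) = 2*j/(-28 + j) (r(j) = (2*j)/(-28 + j) = 2*j/(-28 + j))
-3307 + r(h(-4, 0)) = -3307 + 2*(-4)/(-28 - 4) = -3307 + 2*(-4)/(-32) = -3307 + 2*(-4)*(-1/32) = -3307 + 1/4 = -13227/4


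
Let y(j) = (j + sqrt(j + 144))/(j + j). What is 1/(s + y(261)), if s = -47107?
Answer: -79233133/3732395579662 - 29*sqrt(5)/3732395579662 ≈ -2.1229e-5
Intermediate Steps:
y(j) = (j + sqrt(144 + j))/(2*j) (y(j) = (j + sqrt(144 + j))/((2*j)) = (j + sqrt(144 + j))*(1/(2*j)) = (j + sqrt(144 + j))/(2*j))
1/(s + y(261)) = 1/(-47107 + (1/2)*(261 + sqrt(144 + 261))/261) = 1/(-47107 + (1/2)*(1/261)*(261 + sqrt(405))) = 1/(-47107 + (1/2)*(1/261)*(261 + 9*sqrt(5))) = 1/(-47107 + (1/2 + sqrt(5)/58)) = 1/(-94213/2 + sqrt(5)/58)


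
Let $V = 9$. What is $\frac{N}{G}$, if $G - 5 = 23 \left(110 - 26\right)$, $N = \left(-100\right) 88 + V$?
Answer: $- \frac{59}{13} \approx -4.5385$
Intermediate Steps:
$N = -8791$ ($N = \left(-100\right) 88 + 9 = -8800 + 9 = -8791$)
$G = 1937$ ($G = 5 + 23 \left(110 - 26\right) = 5 + 23 \cdot 84 = 5 + 1932 = 1937$)
$\frac{N}{G} = - \frac{8791}{1937} = \left(-8791\right) \frac{1}{1937} = - \frac{59}{13}$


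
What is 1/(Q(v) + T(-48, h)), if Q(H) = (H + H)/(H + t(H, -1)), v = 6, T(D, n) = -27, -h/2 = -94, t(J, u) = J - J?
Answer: -1/25 ≈ -0.040000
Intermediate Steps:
t(J, u) = 0
h = 188 (h = -2*(-94) = 188)
Q(H) = 2 (Q(H) = (H + H)/(H + 0) = (2*H)/H = 2)
1/(Q(v) + T(-48, h)) = 1/(2 - 27) = 1/(-25) = -1/25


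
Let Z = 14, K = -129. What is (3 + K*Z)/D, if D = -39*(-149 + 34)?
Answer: -601/1495 ≈ -0.40201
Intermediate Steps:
D = 4485 (D = -39*(-115) = 4485)
(3 + K*Z)/D = (3 - 129*14)/4485 = (3 - 1806)*(1/4485) = -1803*1/4485 = -601/1495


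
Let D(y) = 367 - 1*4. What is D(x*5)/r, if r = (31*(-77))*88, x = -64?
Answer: -3/1736 ≈ -0.0017281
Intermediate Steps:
r = -210056 (r = -2387*88 = -210056)
D(y) = 363 (D(y) = 367 - 4 = 363)
D(x*5)/r = 363/(-210056) = 363*(-1/210056) = -3/1736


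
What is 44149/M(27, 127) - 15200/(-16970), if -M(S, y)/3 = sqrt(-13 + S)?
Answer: 1520/1697 - 6307*sqrt(14)/6 ≈ -3932.2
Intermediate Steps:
M(S, y) = -3*sqrt(-13 + S)
44149/M(27, 127) - 15200/(-16970) = 44149/((-3*sqrt(-13 + 27))) - 15200/(-16970) = 44149/((-3*sqrt(14))) - 15200*(-1/16970) = 44149*(-sqrt(14)/42) + 1520/1697 = -6307*sqrt(14)/6 + 1520/1697 = 1520/1697 - 6307*sqrt(14)/6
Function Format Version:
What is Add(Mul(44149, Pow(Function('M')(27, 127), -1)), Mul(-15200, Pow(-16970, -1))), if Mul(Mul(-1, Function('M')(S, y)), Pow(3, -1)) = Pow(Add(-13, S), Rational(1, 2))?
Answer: Add(Rational(1520, 1697), Mul(Rational(-6307, 6), Pow(14, Rational(1, 2)))) ≈ -3932.2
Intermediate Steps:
Function('M')(S, y) = Mul(-3, Pow(Add(-13, S), Rational(1, 2)))
Add(Mul(44149, Pow(Function('M')(27, 127), -1)), Mul(-15200, Pow(-16970, -1))) = Add(Mul(44149, Pow(Mul(-3, Pow(Add(-13, 27), Rational(1, 2))), -1)), Mul(-15200, Pow(-16970, -1))) = Add(Mul(44149, Pow(Mul(-3, Pow(14, Rational(1, 2))), -1)), Mul(-15200, Rational(-1, 16970))) = Add(Mul(44149, Mul(Rational(-1, 42), Pow(14, Rational(1, 2)))), Rational(1520, 1697)) = Add(Mul(Rational(-6307, 6), Pow(14, Rational(1, 2))), Rational(1520, 1697)) = Add(Rational(1520, 1697), Mul(Rational(-6307, 6), Pow(14, Rational(1, 2))))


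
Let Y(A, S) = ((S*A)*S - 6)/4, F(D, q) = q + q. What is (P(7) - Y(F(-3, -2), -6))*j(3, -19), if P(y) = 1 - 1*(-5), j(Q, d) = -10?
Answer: -435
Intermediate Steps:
F(D, q) = 2*q
Y(A, S) = -3/2 + A*S²/4 (Y(A, S) = ((A*S)*S - 6)*(¼) = (A*S² - 6)*(¼) = (-6 + A*S²)*(¼) = -3/2 + A*S²/4)
P(y) = 6 (P(y) = 1 + 5 = 6)
(P(7) - Y(F(-3, -2), -6))*j(3, -19) = (6 - (-3/2 + (¼)*(2*(-2))*(-6)²))*(-10) = (6 - (-3/2 + (¼)*(-4)*36))*(-10) = (6 - (-3/2 - 36))*(-10) = (6 - 1*(-75/2))*(-10) = (6 + 75/2)*(-10) = (87/2)*(-10) = -435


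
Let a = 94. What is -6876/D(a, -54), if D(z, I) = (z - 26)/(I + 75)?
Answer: -36099/17 ≈ -2123.5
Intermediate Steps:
D(z, I) = (-26 + z)/(75 + I)
-6876/D(a, -54) = -6876*(75 - 54)/(-26 + 94) = -6876/(68/21) = -6876/((1/21)*68) = -6876/68/21 = -6876*21/68 = -36099/17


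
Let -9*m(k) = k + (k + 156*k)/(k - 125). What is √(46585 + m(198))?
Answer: √247882085/73 ≈ 215.68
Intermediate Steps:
m(k) = -k/9 - 157*k/(9*(-125 + k)) (m(k) = -(k + (k + 156*k)/(k - 125))/9 = -(k + (157*k)/(-125 + k))/9 = -(k + 157*k/(-125 + k))/9 = -k/9 - 157*k/(9*(-125 + k)))
√(46585 + m(198)) = √(46585 - 1*198*(32 + 198)/(-1125 + 9*198)) = √(46585 - 1*198*230/(-1125 + 1782)) = √(46585 - 1*198*230/657) = √(46585 - 1*198*1/657*230) = √(46585 - 5060/73) = √(3395645/73) = √247882085/73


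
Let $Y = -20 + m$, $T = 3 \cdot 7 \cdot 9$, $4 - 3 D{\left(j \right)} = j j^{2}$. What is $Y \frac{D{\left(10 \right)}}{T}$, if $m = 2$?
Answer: $\frac{664}{21} \approx 31.619$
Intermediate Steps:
$D{\left(j \right)} = \frac{4}{3} - \frac{j^{3}}{3}$ ($D{\left(j \right)} = \frac{4}{3} - \frac{j j^{2}}{3} = \frac{4}{3} - \frac{j^{3}}{3}$)
$T = 189$ ($T = 21 \cdot 9 = 189$)
$Y = -18$ ($Y = -20 + 2 = -18$)
$Y \frac{D{\left(10 \right)}}{T} = - 18 \frac{\frac{4}{3} - \frac{10^{3}}{3}}{189} = - 18 \left(\frac{4}{3} - \frac{1000}{3}\right) \frac{1}{189} = - 18 \left(\left(-332\right) \frac{1}{189}\right) = \left(-18\right) \left(- \frac{332}{189}\right) = \frac{664}{21}$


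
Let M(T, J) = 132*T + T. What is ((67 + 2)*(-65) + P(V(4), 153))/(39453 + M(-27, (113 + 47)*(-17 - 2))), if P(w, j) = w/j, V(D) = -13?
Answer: -343109/2743443 ≈ -0.12507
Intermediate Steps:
M(T, J) = 133*T
((67 + 2)*(-65) + P(V(4), 153))/(39453 + M(-27, (113 + 47)*(-17 - 2))) = ((67 + 2)*(-65) - 13/153)/(39453 + 133*(-27)) = (69*(-65) - 13*1/153)/(39453 - 3591) = (-4485 - 13/153)/35862 = -686218/153*1/35862 = -343109/2743443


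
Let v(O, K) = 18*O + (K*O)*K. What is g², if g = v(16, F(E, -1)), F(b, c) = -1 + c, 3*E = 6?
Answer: 123904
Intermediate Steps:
E = 2 (E = (⅓)*6 = 2)
v(O, K) = 18*O + O*K²
g = 352 (g = 16*(18 + (-1 - 1)²) = 16*(18 + (-2)²) = 16*(18 + 4) = 16*22 = 352)
g² = 352² = 123904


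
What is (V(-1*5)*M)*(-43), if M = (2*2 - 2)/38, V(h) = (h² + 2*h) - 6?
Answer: -387/19 ≈ -20.368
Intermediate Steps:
V(h) = -6 + h² + 2*h
M = 1/19 (M = (4 - 2)*(1/38) = 2*(1/38) = 1/19 ≈ 0.052632)
(V(-1*5)*M)*(-43) = ((-6 + (-1*5)² + 2*(-1*5))*(1/19))*(-43) = ((-6 + (-5)² + 2*(-5))*(1/19))*(-43) = ((-6 + 25 - 10)*(1/19))*(-43) = (9*(1/19))*(-43) = (9/19)*(-43) = -387/19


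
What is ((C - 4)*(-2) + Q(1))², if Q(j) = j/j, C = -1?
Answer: 121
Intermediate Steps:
Q(j) = 1
((C - 4)*(-2) + Q(1))² = ((-1 - 4)*(-2) + 1)² = (-5*(-2) + 1)² = (10 + 1)² = 11² = 121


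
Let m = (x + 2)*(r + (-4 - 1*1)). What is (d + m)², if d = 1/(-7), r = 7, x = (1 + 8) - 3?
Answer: 12321/49 ≈ 251.45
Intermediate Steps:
x = 6 (x = 9 - 3 = 6)
m = 16 (m = (6 + 2)*(7 + (-4 - 1*1)) = 8*(7 + (-4 - 1)) = 8*(7 - 5) = 8*2 = 16)
d = -⅐ (d = 1*(-⅐) = -⅐ ≈ -0.14286)
(d + m)² = (-⅐ + 16)² = (111/7)² = 12321/49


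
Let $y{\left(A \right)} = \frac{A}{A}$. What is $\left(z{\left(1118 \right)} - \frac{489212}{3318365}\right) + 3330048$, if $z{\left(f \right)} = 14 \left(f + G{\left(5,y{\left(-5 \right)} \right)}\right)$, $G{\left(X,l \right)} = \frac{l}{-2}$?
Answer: $\frac{11102230062733}{3318365} \approx 3.3457 \cdot 10^{6}$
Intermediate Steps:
$y{\left(A \right)} = 1$
$G{\left(X,l \right)} = - \frac{l}{2}$ ($G{\left(X,l \right)} = l \left(- \frac{1}{2}\right) = - \frac{l}{2}$)
$z{\left(f \right)} = -7 + 14 f$ ($z{\left(f \right)} = 14 \left(f - \frac{1}{2}\right) = 14 \left(- \frac{1}{2} + f\right) = -7 + 14 f$)
$\left(z{\left(1118 \right)} - \frac{489212}{3318365}\right) + 3330048 = \left(\left(-7 + 14 \cdot 1118\right) - \frac{489212}{3318365}\right) + 3330048 = \left(\left(-7 + 15652\right) - \frac{489212}{3318365}\right) + 3330048 = \left(15645 - \frac{489212}{3318365}\right) + 3330048 = \frac{51915331213}{3318365} + 3330048 = \frac{11102230062733}{3318365}$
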